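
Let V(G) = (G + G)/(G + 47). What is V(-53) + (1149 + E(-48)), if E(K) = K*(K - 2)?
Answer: 10700/3 ≈ 3566.7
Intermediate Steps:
V(G) = 2*G/(47 + G) (V(G) = (2*G)/(47 + G) = 2*G/(47 + G))
E(K) = K*(-2 + K)
V(-53) + (1149 + E(-48)) = 2*(-53)/(47 - 53) + (1149 - 48*(-2 - 48)) = 2*(-53)/(-6) + (1149 - 48*(-50)) = 2*(-53)*(-⅙) + (1149 + 2400) = 53/3 + 3549 = 10700/3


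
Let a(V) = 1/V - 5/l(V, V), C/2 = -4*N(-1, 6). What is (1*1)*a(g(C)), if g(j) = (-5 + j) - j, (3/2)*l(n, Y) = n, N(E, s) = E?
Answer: 13/10 ≈ 1.3000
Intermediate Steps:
C = 8 (C = 2*(-4*(-1)) = 2*4 = 8)
l(n, Y) = 2*n/3
g(j) = -5
a(V) = -13/(2*V) (a(V) = 1/V - 5*3/(2*V) = 1/V - 15/(2*V) = -13/(2*V))
(1*1)*a(g(C)) = (1*1)*(-13/2/(-5)) = 1*(-13/2*(-⅕)) = 1*(13/10) = 13/10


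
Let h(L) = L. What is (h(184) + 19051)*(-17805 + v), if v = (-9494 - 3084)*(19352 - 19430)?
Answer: 18528671565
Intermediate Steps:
v = 981084 (v = -12578*(-78) = 981084)
(h(184) + 19051)*(-17805 + v) = (184 + 19051)*(-17805 + 981084) = 19235*963279 = 18528671565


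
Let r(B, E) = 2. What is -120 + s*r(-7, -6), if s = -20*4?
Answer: -280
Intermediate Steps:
s = -80
-120 + s*r(-7, -6) = -120 - 80*2 = -120 - 160 = -280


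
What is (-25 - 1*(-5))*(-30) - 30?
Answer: 570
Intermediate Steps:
(-25 - 1*(-5))*(-30) - 30 = (-25 + 5)*(-30) - 30 = -20*(-30) - 30 = 600 - 30 = 570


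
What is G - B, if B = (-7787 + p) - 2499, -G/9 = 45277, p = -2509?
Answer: -394698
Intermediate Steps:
G = -407493 (G = -9*45277 = -407493)
B = -12795 (B = (-7787 - 2509) - 2499 = -10296 - 2499 = -12795)
G - B = -407493 - 1*(-12795) = -407493 + 12795 = -394698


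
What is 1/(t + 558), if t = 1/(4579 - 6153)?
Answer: 1574/878291 ≈ 0.0017921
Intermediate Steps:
t = -1/1574 (t = 1/(-1574) = -1/1574 ≈ -0.00063532)
1/(t + 558) = 1/(-1/1574 + 558) = 1/(878291/1574) = 1574/878291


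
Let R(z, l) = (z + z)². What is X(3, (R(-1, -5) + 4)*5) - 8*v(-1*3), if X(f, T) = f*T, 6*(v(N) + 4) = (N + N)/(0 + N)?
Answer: 448/3 ≈ 149.33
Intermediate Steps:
R(z, l) = 4*z² (R(z, l) = (2*z)² = 4*z²)
v(N) = -11/3 (v(N) = -4 + ((N + N)/(0 + N))/6 = -4 + ((2*N)/N)/6 = -4 + (⅙)*2 = -4 + ⅓ = -11/3)
X(f, T) = T*f
X(3, (R(-1, -5) + 4)*5) - 8*v(-1*3) = ((4*(-1)² + 4)*5)*3 - 8*(-11/3) = ((4*1 + 4)*5)*3 + 88/3 = ((4 + 4)*5)*3 + 88/3 = (8*5)*3 + 88/3 = 40*3 + 88/3 = 120 + 88/3 = 448/3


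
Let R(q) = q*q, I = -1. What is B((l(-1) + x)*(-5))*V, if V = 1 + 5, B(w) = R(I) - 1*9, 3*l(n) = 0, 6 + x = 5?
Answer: -48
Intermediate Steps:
x = -1 (x = -6 + 5 = -1)
R(q) = q**2
l(n) = 0 (l(n) = (1/3)*0 = 0)
B(w) = -8 (B(w) = (-1)**2 - 1*9 = 1 - 9 = -8)
V = 6
B((l(-1) + x)*(-5))*V = -8*6 = -48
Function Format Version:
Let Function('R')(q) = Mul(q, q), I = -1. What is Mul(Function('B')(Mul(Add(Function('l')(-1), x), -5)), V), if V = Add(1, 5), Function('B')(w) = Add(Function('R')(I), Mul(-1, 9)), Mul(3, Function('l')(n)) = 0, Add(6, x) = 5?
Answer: -48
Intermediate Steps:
x = -1 (x = Add(-6, 5) = -1)
Function('R')(q) = Pow(q, 2)
Function('l')(n) = 0 (Function('l')(n) = Mul(Rational(1, 3), 0) = 0)
Function('B')(w) = -8 (Function('B')(w) = Add(Pow(-1, 2), Mul(-1, 9)) = Add(1, -9) = -8)
V = 6
Mul(Function('B')(Mul(Add(Function('l')(-1), x), -5)), V) = Mul(-8, 6) = -48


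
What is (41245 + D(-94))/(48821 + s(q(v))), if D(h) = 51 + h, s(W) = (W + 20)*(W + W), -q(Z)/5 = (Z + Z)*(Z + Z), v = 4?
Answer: 5886/34403 ≈ 0.17109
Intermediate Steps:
q(Z) = -20*Z**2 (q(Z) = -5*(Z + Z)*(Z + Z) = -5*2*Z*2*Z = -20*Z**2)
s(W) = 2*W*(20 + W) (s(W) = (20 + W)*(2*W) = 2*W*(20 + W))
(41245 + D(-94))/(48821 + s(q(v))) = (41245 + (51 - 94))/(48821 + 2*(-20*4**2)*(20 - 20*4**2)) = (41245 - 43)/(48821 + 2*(-20*16)*(20 - 20*16)) = 41202/(48821 + 2*(-320)*(20 - 320)) = 41202/(48821 + 2*(-320)*(-300)) = 41202/(48821 + 192000) = 41202/240821 = 41202*(1/240821) = 5886/34403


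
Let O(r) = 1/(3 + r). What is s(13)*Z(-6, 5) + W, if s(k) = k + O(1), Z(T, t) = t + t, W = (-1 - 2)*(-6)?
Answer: 301/2 ≈ 150.50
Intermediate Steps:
W = 18 (W = -3*(-6) = 18)
Z(T, t) = 2*t
s(k) = 1/4 + k (s(k) = k + 1/(3 + 1) = k + 1/4 = 1/4 + k)
s(13)*Z(-6, 5) + W = (1/4 + 13)*(2*5) + 18 = (53/4)*10 + 18 = 265/2 + 18 = 301/2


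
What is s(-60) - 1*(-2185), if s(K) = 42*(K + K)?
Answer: -2855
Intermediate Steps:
s(K) = 84*K (s(K) = 42*(2*K) = 84*K)
s(-60) - 1*(-2185) = 84*(-60) - 1*(-2185) = -5040 + 2185 = -2855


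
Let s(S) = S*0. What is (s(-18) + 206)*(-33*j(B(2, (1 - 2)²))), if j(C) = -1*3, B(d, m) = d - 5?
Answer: 20394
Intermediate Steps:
B(d, m) = -5 + d
s(S) = 0
j(C) = -3
(s(-18) + 206)*(-33*j(B(2, (1 - 2)²))) = (0 + 206)*(-33*(-3)) = 206*99 = 20394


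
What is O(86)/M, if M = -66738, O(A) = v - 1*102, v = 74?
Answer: 2/4767 ≈ 0.00041955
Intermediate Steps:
O(A) = -28 (O(A) = 74 - 1*102 = 74 - 102 = -28)
O(86)/M = -28/(-66738) = -28*(-1/66738) = 2/4767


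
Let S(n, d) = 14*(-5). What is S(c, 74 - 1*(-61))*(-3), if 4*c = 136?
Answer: 210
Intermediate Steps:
c = 34 (c = (¼)*136 = 34)
S(n, d) = -70
S(c, 74 - 1*(-61))*(-3) = -70*(-3) = 210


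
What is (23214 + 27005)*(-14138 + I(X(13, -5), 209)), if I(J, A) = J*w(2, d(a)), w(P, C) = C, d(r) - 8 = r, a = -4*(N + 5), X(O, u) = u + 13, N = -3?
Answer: -709996222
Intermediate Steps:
X(O, u) = 13 + u
a = -8 (a = -4*(-3 + 5) = -4*2 = -8)
d(r) = 8 + r
I(J, A) = 0 (I(J, A) = J*(8 - 8) = J*0 = 0)
(23214 + 27005)*(-14138 + I(X(13, -5), 209)) = (23214 + 27005)*(-14138 + 0) = 50219*(-14138) = -709996222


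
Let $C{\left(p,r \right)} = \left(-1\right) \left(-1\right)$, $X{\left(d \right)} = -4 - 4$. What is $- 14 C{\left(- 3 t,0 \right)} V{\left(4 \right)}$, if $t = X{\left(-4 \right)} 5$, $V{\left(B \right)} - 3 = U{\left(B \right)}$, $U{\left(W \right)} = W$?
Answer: $-98$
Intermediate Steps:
$X{\left(d \right)} = -8$
$V{\left(B \right)} = 3 + B$
$t = -40$ ($t = \left(-8\right) 5 = -40$)
$C{\left(p,r \right)} = 1$
$- 14 C{\left(- 3 t,0 \right)} V{\left(4 \right)} = \left(-14\right) 1 \left(3 + 4\right) = \left(-14\right) 7 = -98$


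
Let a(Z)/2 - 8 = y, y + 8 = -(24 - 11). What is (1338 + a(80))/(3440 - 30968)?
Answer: -164/3441 ≈ -0.047661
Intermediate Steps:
y = -21 (y = -8 - (24 - 11) = -8 - 1*13 = -8 - 13 = -21)
a(Z) = -26 (a(Z) = 16 + 2*(-21) = 16 - 42 = -26)
(1338 + a(80))/(3440 - 30968) = (1338 - 26)/(3440 - 30968) = 1312/(-27528) = 1312*(-1/27528) = -164/3441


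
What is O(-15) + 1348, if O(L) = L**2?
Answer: 1573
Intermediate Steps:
O(-15) + 1348 = (-15)**2 + 1348 = 225 + 1348 = 1573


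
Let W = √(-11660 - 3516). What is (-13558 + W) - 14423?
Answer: -27981 + 2*I*√3794 ≈ -27981.0 + 123.19*I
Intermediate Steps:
W = 2*I*√3794 (W = √(-15176) = 2*I*√3794 ≈ 123.19*I)
(-13558 + W) - 14423 = (-13558 + 2*I*√3794) - 14423 = -27981 + 2*I*√3794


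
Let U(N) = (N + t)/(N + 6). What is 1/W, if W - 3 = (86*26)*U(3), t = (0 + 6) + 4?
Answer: 9/29095 ≈ 0.00030933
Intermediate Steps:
t = 10 (t = 6 + 4 = 10)
U(N) = (10 + N)/(6 + N) (U(N) = (N + 10)/(N + 6) = (10 + N)/(6 + N))
W = 29095/9 (W = 3 + (86*26)*((10 + 3)/(6 + 3)) = 3 + 2236*(13/9) = 3 + 29068/9 = 29095/9 ≈ 3232.8)
1/W = 1/(29095/9) = 9/29095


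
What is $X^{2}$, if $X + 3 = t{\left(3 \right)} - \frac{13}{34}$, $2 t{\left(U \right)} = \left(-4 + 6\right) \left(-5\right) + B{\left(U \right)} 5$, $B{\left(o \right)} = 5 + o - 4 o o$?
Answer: $\frac{20430400}{289} \approx 70693.0$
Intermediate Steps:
$B{\left(o \right)} = 5 - 4 o^{3}$ ($B{\left(o \right)} = 5 + o \left(- 4 o^{2}\right) = 5 - 4 o^{3}$)
$t{\left(U \right)} = \frac{15}{2} - 10 U^{3}$ ($t{\left(U \right)} = \frac{\left(-4 + 6\right) \left(-5\right) + \left(5 - 4 U^{3}\right) 5}{2} = \frac{2 \left(-5\right) - \left(-25 + 20 U^{3}\right)}{2} = \frac{-10 - \left(-25 + 20 U^{3}\right)}{2} = \frac{15 - 20 U^{3}}{2} = \frac{15}{2} - 10 U^{3}$)
$X = - \frac{4520}{17}$ ($X = -3 - \left(- \frac{15}{2} + 270 + \frac{13}{34}\right) = -3 + \left(\left(\frac{15}{2} - 270\right) - 13 \cdot \frac{1}{34}\right) = -3 + \left(\left(\frac{15}{2} - 270\right) - \frac{13}{34}\right) = -3 - \frac{4469}{17} = - \frac{4520}{17} \approx -265.88$)
$X^{2} = \left(- \frac{4520}{17}\right)^{2} = \frac{20430400}{289}$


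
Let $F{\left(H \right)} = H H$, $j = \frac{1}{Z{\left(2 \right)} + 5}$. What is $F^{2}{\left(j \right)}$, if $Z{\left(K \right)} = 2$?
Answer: $\frac{1}{2401} \approx 0.00041649$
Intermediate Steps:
$j = \frac{1}{7}$ ($j = \frac{1}{2 + 5} = \frac{1}{7} \approx 0.14286$)
$F{\left(H \right)} = H^{2}$
$F^{2}{\left(j \right)} = \left(\left(\frac{1}{7}\right)^{2}\right)^{2} = \left(\frac{1}{49}\right)^{2} = \frac{1}{2401}$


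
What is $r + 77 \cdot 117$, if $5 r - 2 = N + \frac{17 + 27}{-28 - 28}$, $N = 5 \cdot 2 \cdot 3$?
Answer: $\frac{631067}{70} \approx 9015.3$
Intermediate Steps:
$N = 30$ ($N = 10 \cdot 3 = 30$)
$r = \frac{437}{70}$ ($r = \frac{2}{5} + \frac{30 + \frac{17 + 27}{-28 - 28}}{5} = \frac{2}{5} + \frac{30 + \frac{44}{-56}}{5} = \frac{2}{5} + \frac{30 + 44 \left(- \frac{1}{56}\right)}{5} = \frac{2}{5} + \frac{30 - \frac{11}{14}}{5} = \frac{2}{5} + \frac{1}{5} \cdot \frac{409}{14} = \frac{2}{5} + \frac{409}{70} = \frac{437}{70} \approx 6.2429$)
$r + 77 \cdot 117 = \frac{437}{70} + 77 \cdot 117 = \frac{437}{70} + 9009 = \frac{631067}{70}$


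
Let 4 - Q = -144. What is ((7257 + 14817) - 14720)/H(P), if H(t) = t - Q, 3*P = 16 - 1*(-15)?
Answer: -22062/413 ≈ -53.419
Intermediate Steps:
Q = 148 (Q = 4 - 1*(-144) = 4 + 144 = 148)
P = 31/3 (P = (16 - 1*(-15))/3 = (16 + 15)/3 = (⅓)*31 = 31/3 ≈ 10.333)
H(t) = -148 + t (H(t) = t - 1*148 = t - 148 = -148 + t)
((7257 + 14817) - 14720)/H(P) = ((7257 + 14817) - 14720)/(-148 + 31/3) = (22074 - 14720)/(-413/3) = 7354*(-3/413) = -22062/413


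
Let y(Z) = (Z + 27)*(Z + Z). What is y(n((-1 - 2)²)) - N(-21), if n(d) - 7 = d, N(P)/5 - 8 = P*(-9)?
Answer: 391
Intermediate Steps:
N(P) = 40 - 45*P (N(P) = 40 + 5*(P*(-9)) = 40 + 5*(-9*P) = 40 - 45*P)
n(d) = 7 + d
y(Z) = 2*Z*(27 + Z) (y(Z) = (27 + Z)*(2*Z) = 2*Z*(27 + Z))
y(n((-1 - 2)²)) - N(-21) = 2*(7 + (-1 - 2)²)*(27 + (7 + (-1 - 2)²)) - (40 - 45*(-21)) = 2*(7 + (-3)²)*(27 + (7 + (-3)²)) - (40 + 945) = 2*(7 + 9)*(27 + (7 + 9)) - 1*985 = 2*16*(27 + 16) - 985 = 2*16*43 - 985 = 1376 - 985 = 391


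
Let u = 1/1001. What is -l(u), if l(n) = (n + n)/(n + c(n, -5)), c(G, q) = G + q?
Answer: 2/5003 ≈ 0.00039976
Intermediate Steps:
u = 1/1001 ≈ 0.00099900
l(n) = 2*n/(-5 + 2*n) (l(n) = (n + n)/(n + (n - 5)) = (2*n)/(n + (-5 + n)) = (2*n)/(-5 + 2*n) = 2*n/(-5 + 2*n))
-l(u) = -2/(1001*(-5 + 2*(1/1001))) = -2/(1001*(-5 + 2/1001)) = -2/(1001*(-5003/1001)) = -2*(-1001)/(1001*5003) = -1*(-2/5003) = 2/5003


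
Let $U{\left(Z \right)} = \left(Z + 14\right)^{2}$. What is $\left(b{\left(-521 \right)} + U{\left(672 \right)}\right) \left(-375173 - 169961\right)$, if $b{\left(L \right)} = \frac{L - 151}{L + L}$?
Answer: $- \frac{133656418574168}{521} \approx -2.5654 \cdot 10^{11}$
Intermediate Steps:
$b{\left(L \right)} = \frac{-151 + L}{2 L}$
$U{\left(Z \right)} = \left(14 + Z\right)^{2}$
$\left(b{\left(-521 \right)} + U{\left(672 \right)}\right) \left(-375173 - 169961\right) = \left(\frac{-151 - 521}{2 \left(-521\right)} + \left(14 + 672\right)^{2}\right) \left(-375173 - 169961\right) = \left(\frac{1}{2} \left(- \frac{1}{521}\right) \left(-672\right) + 686^{2}\right) \left(-545134\right) = \left(\frac{336}{521} + 470596\right) \left(-545134\right) = \frac{245180852}{521} \left(-545134\right) = - \frac{133656418574168}{521}$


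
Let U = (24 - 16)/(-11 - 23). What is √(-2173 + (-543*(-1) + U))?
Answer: I*√471138/17 ≈ 40.376*I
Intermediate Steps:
U = -4/17 (U = 8/(-34) = -1/34*8 = -4/17 ≈ -0.23529)
√(-2173 + (-543*(-1) + U)) = √(-2173 + (-543*(-1) - 4/17)) = √(-2173 + (543 - 4/17)) = √(-2173 + 9227/17) = √(-27714/17) = I*√471138/17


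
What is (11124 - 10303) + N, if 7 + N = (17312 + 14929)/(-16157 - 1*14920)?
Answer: 8421479/10359 ≈ 812.96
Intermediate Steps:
N = -83260/10359 (N = -7 + (17312 + 14929)/(-16157 - 1*14920) = -7 + 32241/(-16157 - 14920) = -7 + 32241/(-31077) = -7 + 32241*(-1/31077) = -7 - 10747/10359 = -83260/10359 ≈ -8.0375)
(11124 - 10303) + N = (11124 - 10303) - 83260/10359 = 821 - 83260/10359 = 8421479/10359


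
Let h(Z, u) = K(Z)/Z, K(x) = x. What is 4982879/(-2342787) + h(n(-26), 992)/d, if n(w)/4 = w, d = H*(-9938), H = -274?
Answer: -13568436968761/6379437114444 ≈ -2.1269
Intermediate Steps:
d = 2723012 (d = -274*(-9938) = 2723012)
n(w) = 4*w
h(Z, u) = 1 (h(Z, u) = Z/Z = 1)
4982879/(-2342787) + h(n(-26), 992)/d = 4982879/(-2342787) + 1/2723012 = 4982879*(-1/2342787) + 1*(1/2723012) = -4982879/2342787 + 1/2723012 = -13568436968761/6379437114444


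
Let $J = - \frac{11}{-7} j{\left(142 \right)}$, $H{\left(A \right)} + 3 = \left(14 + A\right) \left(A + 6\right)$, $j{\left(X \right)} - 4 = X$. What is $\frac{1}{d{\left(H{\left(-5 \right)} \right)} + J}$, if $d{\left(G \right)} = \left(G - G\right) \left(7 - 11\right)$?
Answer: $\frac{7}{1606} \approx 0.0043587$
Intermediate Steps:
$j{\left(X \right)} = 4 + X$
$H{\left(A \right)} = -3 + \left(6 + A\right) \left(14 + A\right)$ ($H{\left(A \right)} = -3 + \left(14 + A\right) \left(A + 6\right) = -3 + \left(14 + A\right) \left(6 + A\right) = -3 + \left(6 + A\right) \left(14 + A\right)$)
$d{\left(G \right)} = 0$ ($d{\left(G \right)} = 0 \left(-4\right) = 0$)
$J = \frac{1606}{7}$ ($J = - \frac{11}{-7} \left(4 + 142\right) = \left(-11\right) \left(- \frac{1}{7}\right) 146 = \frac{11}{7} \cdot 146 = \frac{1606}{7} \approx 229.43$)
$\frac{1}{d{\left(H{\left(-5 \right)} \right)} + J} = \frac{1}{0 + \frac{1606}{7}} = \frac{1}{\frac{1606}{7}} = \frac{7}{1606}$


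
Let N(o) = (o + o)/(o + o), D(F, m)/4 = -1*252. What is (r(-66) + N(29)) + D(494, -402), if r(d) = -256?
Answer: -1263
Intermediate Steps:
D(F, m) = -1008 (D(F, m) = 4*(-1*252) = 4*(-252) = -1008)
N(o) = 1 (N(o) = (2*o)/((2*o)) = (2*o)*(1/(2*o)) = 1)
(r(-66) + N(29)) + D(494, -402) = (-256 + 1) - 1008 = -255 - 1008 = -1263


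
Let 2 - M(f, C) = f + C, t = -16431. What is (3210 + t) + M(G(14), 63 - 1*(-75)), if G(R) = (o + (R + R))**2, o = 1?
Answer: -14198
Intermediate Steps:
G(R) = (1 + 2*R)**2 (G(R) = (1 + (R + R))**2 = (1 + 2*R)**2)
M(f, C) = 2 - C - f (M(f, C) = 2 - (f + C) = 2 - (C + f) = 2 + (-C - f) = 2 - C - f)
(3210 + t) + M(G(14), 63 - 1*(-75)) = (3210 - 16431) + (2 - (63 - 1*(-75)) - (1 + 2*14)**2) = -13221 + (2 - (63 + 75) - (1 + 28)**2) = -13221 + (2 - 1*138 - 1*29**2) = -13221 + (2 - 138 - 1*841) = -13221 + (2 - 138 - 841) = -13221 - 977 = -14198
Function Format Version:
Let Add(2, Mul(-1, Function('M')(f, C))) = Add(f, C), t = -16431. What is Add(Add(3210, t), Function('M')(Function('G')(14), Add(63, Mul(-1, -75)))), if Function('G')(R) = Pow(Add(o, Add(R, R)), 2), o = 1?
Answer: -14198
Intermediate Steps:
Function('G')(R) = Pow(Add(1, Mul(2, R)), 2) (Function('G')(R) = Pow(Add(1, Add(R, R)), 2) = Pow(Add(1, Mul(2, R)), 2))
Function('M')(f, C) = Add(2, Mul(-1, C), Mul(-1, f)) (Function('M')(f, C) = Add(2, Mul(-1, Add(f, C))) = Add(2, Mul(-1, Add(C, f))) = Add(2, Add(Mul(-1, C), Mul(-1, f))) = Add(2, Mul(-1, C), Mul(-1, f)))
Add(Add(3210, t), Function('M')(Function('G')(14), Add(63, Mul(-1, -75)))) = Add(Add(3210, -16431), Add(2, Mul(-1, Add(63, Mul(-1, -75))), Mul(-1, Pow(Add(1, Mul(2, 14)), 2)))) = Add(-13221, Add(2, Mul(-1, Add(63, 75)), Mul(-1, Pow(Add(1, 28), 2)))) = Add(-13221, Add(2, Mul(-1, 138), Mul(-1, Pow(29, 2)))) = Add(-13221, Add(2, -138, Mul(-1, 841))) = Add(-13221, Add(2, -138, -841)) = Add(-13221, -977) = -14198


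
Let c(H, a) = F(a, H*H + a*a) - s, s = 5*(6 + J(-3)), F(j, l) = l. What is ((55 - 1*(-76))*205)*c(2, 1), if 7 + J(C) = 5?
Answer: -402825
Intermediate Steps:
J(C) = -2 (J(C) = -7 + 5 = -2)
s = 20 (s = 5*(6 - 2) = 5*4 = 20)
c(H, a) = -20 + H² + a² (c(H, a) = (H*H + a*a) - 1*20 = (H² + a²) - 20 = -20 + H² + a²)
((55 - 1*(-76))*205)*c(2, 1) = ((55 - 1*(-76))*205)*(-20 + 2² + 1²) = ((55 + 76)*205)*(-20 + 4 + 1) = (131*205)*(-15) = 26855*(-15) = -402825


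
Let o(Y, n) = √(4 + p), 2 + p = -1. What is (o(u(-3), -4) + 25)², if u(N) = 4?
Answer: 676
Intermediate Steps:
p = -3 (p = -2 - 1 = -3)
o(Y, n) = 1 (o(Y, n) = √(4 - 3) = √1 = 1)
(o(u(-3), -4) + 25)² = (1 + 25)² = 26² = 676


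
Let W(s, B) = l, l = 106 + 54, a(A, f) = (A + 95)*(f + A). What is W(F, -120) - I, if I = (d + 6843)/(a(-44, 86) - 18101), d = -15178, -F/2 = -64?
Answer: 2545105/15959 ≈ 159.48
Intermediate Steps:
a(A, f) = (95 + A)*(A + f)
F = 128 (F = -2*(-64) = 128)
I = 8335/15959 (I = (-15178 + 6843)/(((-44)**2 + 95*(-44) + 95*86 - 44*86) - 18101) = -8335/((1936 - 4180 + 8170 - 3784) - 18101) = -8335/(2142 - 18101) = -8335/(-15959) = -8335*(-1/15959) = 8335/15959 ≈ 0.52228)
l = 160
W(s, B) = 160
W(F, -120) - I = 160 - 1*8335/15959 = 160 - 8335/15959 = 2545105/15959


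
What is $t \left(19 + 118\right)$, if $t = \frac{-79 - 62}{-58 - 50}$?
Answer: $\frac{6439}{36} \approx 178.86$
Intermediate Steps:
$t = \frac{47}{36}$ ($t = - \frac{141}{-108} = \left(-141\right) \left(- \frac{1}{108}\right) = \frac{47}{36} \approx 1.3056$)
$t \left(19 + 118\right) = \frac{47 \left(19 + 118\right)}{36} = \frac{47}{36} \cdot 137 = \frac{6439}{36}$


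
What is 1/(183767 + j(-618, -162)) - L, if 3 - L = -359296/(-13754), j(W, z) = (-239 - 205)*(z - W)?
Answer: 2973133972/128579269 ≈ 23.123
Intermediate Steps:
j(W, z) = -444*z + 444*W (j(W, z) = -444*(z - W) = -444*z + 444*W)
L = -159017/6877 (L = 3 - (-359296)/(-13754) = 3 - (-359296)*(-1)/13754 = 3 - 1*179648/6877 = 3 - 179648/6877 = -159017/6877 ≈ -23.123)
1/(183767 + j(-618, -162)) - L = 1/(183767 + (-444*(-162) + 444*(-618))) - 1*(-159017/6877) = 1/(183767 + (71928 - 274392)) + 159017/6877 = 1/(183767 - 202464) + 159017/6877 = 1/(-18697) + 159017/6877 = -1/18697 + 159017/6877 = 2973133972/128579269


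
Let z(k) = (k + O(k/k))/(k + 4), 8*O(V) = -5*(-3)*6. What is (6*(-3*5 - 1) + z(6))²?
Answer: 14220441/1600 ≈ 8887.8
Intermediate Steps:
O(V) = 45/4 (O(V) = (-5*(-3)*6)/8 = (15*6)/8 = (⅛)*90 = 45/4)
z(k) = (45/4 + k)/(4 + k) (z(k) = (k + 45/4)/(k + 4) = (45/4 + k)/(4 + k))
(6*(-3*5 - 1) + z(6))² = (6*(-3*5 - 1) + (45/4 + 6)/(4 + 6))² = (6*(-15 - 1) + (69/4)/10)² = (6*(-16) + (⅒)*(69/4))² = (-96 + 69/40)² = (-3771/40)² = 14220441/1600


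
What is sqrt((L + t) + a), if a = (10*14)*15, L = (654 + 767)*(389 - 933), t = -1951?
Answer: 15*I*sqrt(3435) ≈ 879.13*I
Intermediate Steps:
L = -773024 (L = 1421*(-544) = -773024)
a = 2100 (a = 140*15 = 2100)
sqrt((L + t) + a) = sqrt((-773024 - 1951) + 2100) = sqrt(-774975 + 2100) = sqrt(-772875) = 15*I*sqrt(3435)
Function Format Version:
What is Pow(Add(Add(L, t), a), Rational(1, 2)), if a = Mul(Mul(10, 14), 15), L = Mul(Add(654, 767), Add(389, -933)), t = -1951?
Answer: Mul(15, I, Pow(3435, Rational(1, 2))) ≈ Mul(879.13, I)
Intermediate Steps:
L = -773024 (L = Mul(1421, -544) = -773024)
a = 2100 (a = Mul(140, 15) = 2100)
Pow(Add(Add(L, t), a), Rational(1, 2)) = Pow(Add(Add(-773024, -1951), 2100), Rational(1, 2)) = Pow(Add(-774975, 2100), Rational(1, 2)) = Pow(-772875, Rational(1, 2)) = Mul(15, I, Pow(3435, Rational(1, 2)))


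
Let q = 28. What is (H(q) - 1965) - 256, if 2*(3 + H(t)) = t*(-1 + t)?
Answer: -1846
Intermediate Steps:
H(t) = -3 + t*(-1 + t)/2 (H(t) = -3 + (t*(-1 + t))/2 = -3 + t*(-1 + t)/2)
(H(q) - 1965) - 256 = ((-3 + (½)*28² - ½*28) - 1965) - 256 = ((-3 + (½)*784 - 14) - 1965) - 256 = ((-3 + 392 - 14) - 1965) - 256 = (375 - 1965) - 256 = -1590 - 256 = -1846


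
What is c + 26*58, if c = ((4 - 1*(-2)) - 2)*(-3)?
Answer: 1496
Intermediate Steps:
c = -12 (c = ((4 + 2) - 2)*(-3) = (6 - 2)*(-3) = 4*(-3) = -12)
c + 26*58 = -12 + 26*58 = -12 + 1508 = 1496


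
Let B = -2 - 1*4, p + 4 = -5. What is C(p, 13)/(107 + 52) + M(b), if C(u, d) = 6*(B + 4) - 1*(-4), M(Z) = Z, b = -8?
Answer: -1280/159 ≈ -8.0503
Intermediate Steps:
p = -9 (p = -4 - 5 = -9)
B = -6 (B = -2 - 4 = -6)
C(u, d) = -8 (C(u, d) = 6*(-6 + 4) - 1*(-4) = 6*(-2) + 4 = -12 + 4 = -8)
C(p, 13)/(107 + 52) + M(b) = -8/(107 + 52) - 8 = -8/159 - 8 = -1280/159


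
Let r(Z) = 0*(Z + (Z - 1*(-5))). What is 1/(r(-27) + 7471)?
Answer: 1/7471 ≈ 0.00013385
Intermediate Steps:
r(Z) = 0 (r(Z) = 0*(Z + (Z + 5)) = 0*(Z + (5 + Z)) = 0*(5 + 2*Z) = 0)
1/(r(-27) + 7471) = 1/(0 + 7471) = 1/7471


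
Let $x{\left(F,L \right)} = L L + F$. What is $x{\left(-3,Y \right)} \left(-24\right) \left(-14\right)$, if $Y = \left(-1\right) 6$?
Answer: $11088$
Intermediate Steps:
$Y = -6$
$x{\left(F,L \right)} = F + L^{2}$ ($x{\left(F,L \right)} = L^{2} + F = F + L^{2}$)
$x{\left(-3,Y \right)} \left(-24\right) \left(-14\right) = \left(-3 + \left(-6\right)^{2}\right) \left(-24\right) \left(-14\right) = \left(-3 + 36\right) \left(-24\right) \left(-14\right) = 33 \left(-24\right) \left(-14\right) = \left(-792\right) \left(-14\right) = 11088$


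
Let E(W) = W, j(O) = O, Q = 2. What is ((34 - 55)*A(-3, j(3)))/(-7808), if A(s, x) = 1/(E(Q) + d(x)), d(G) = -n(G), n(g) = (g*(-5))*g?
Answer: 21/366976 ≈ 5.7224e-5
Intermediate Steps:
n(g) = -5*g² (n(g) = (-5*g)*g = -5*g²)
d(G) = 5*G² (d(G) = -(-5)*G² = 5*G²)
A(s, x) = 1/(2 + 5*x²)
((34 - 55)*A(-3, j(3)))/(-7808) = ((34 - 55)/(2 + 5*3²))/(-7808) = -21/(2 + 5*9)*(-1/7808) = -21/(2 + 45)*(-1/7808) = -21/47*(-1/7808) = 21/366976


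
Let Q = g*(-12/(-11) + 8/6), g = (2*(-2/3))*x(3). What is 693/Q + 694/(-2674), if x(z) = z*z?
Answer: -10302991/427840 ≈ -24.081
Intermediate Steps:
x(z) = z²
g = -12 (g = (2*(-2/3))*3² = (2*(-2*⅓))*9 = (2*(-⅔))*9 = -4/3*9 = -12)
Q = -320/11 (Q = -12*(-12/(-11) + 8/6) = -12*(-12*(-1/11) + 8*(⅙)) = -12*(12/11 + 4/3) = -12*80/33 = -320/11 ≈ -29.091)
693/Q + 694/(-2674) = 693/(-320/11) + 694/(-2674) = 693*(-11/320) + 694*(-1/2674) = -7623/320 - 347/1337 = -10302991/427840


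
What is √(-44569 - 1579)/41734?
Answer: I*√11537/20867 ≈ 0.0051474*I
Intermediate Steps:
√(-44569 - 1579)/41734 = √(-46148)*(1/41734) = (2*I*√11537)*(1/41734) = I*√11537/20867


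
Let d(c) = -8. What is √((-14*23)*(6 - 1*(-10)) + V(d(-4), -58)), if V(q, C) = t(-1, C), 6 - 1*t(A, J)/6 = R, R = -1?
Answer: I*√5110 ≈ 71.484*I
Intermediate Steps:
t(A, J) = 42 (t(A, J) = 36 - 6*(-1) = 36 + 6 = 42)
V(q, C) = 42
√((-14*23)*(6 - 1*(-10)) + V(d(-4), -58)) = √((-14*23)*(6 - 1*(-10)) + 42) = √(-322*(6 + 10) + 42) = √(-322*16 + 42) = √(-5152 + 42) = √(-5110) = I*√5110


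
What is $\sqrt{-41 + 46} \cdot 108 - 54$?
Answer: $-54 + 108 \sqrt{5} \approx 187.5$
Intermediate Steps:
$\sqrt{-41 + 46} \cdot 108 - 54 = \sqrt{5} \cdot 108 - 54 = 108 \sqrt{5} - 54 = -54 + 108 \sqrt{5}$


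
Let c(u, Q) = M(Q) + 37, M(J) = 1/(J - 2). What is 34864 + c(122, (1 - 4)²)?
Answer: 244308/7 ≈ 34901.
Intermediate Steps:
M(J) = 1/(-2 + J)
c(u, Q) = 37 + 1/(-2 + Q) (c(u, Q) = 1/(-2 + Q) + 37 = 37 + 1/(-2 + Q))
34864 + c(122, (1 - 4)²) = 34864 + (-73 + 37*(1 - 4)²)/(-2 + (1 - 4)²) = 34864 + (-73 + 37*(-3)²)/(-2 + (-3)²) = 34864 + (-73 + 37*9)/(-2 + 9) = 34864 + (-73 + 333)/7 = 34864 + (⅐)*260 = 34864 + 260/7 = 244308/7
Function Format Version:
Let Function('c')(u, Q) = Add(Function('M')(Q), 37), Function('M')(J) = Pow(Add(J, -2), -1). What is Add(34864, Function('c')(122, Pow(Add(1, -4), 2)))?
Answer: Rational(244308, 7) ≈ 34901.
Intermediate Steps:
Function('M')(J) = Pow(Add(-2, J), -1)
Function('c')(u, Q) = Add(37, Pow(Add(-2, Q), -1)) (Function('c')(u, Q) = Add(Pow(Add(-2, Q), -1), 37) = Add(37, Pow(Add(-2, Q), -1)))
Add(34864, Function('c')(122, Pow(Add(1, -4), 2))) = Add(34864, Mul(Pow(Add(-2, Pow(Add(1, -4), 2)), -1), Add(-73, Mul(37, Pow(Add(1, -4), 2))))) = Add(34864, Mul(Pow(Add(-2, Pow(-3, 2)), -1), Add(-73, Mul(37, Pow(-3, 2))))) = Add(34864, Mul(Pow(Add(-2, 9), -1), Add(-73, Mul(37, 9)))) = Add(34864, Mul(Pow(7, -1), Add(-73, 333))) = Add(34864, Mul(Rational(1, 7), 260)) = Add(34864, Rational(260, 7)) = Rational(244308, 7)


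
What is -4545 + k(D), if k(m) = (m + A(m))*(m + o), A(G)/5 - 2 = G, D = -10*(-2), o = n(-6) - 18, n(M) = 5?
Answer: -3635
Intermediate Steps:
o = -13 (o = 5 - 18 = -13)
D = 20
A(G) = 10 + 5*G
k(m) = (-13 + m)*(10 + 6*m) (k(m) = (m + (10 + 5*m))*(m - 13) = (10 + 6*m)*(-13 + m) = (-13 + m)*(10 + 6*m))
-4545 + k(D) = -4545 + (-130 - 68*20 + 6*20²) = -4545 + (-130 - 1360 + 6*400) = -4545 + (-130 - 1360 + 2400) = -4545 + 910 = -3635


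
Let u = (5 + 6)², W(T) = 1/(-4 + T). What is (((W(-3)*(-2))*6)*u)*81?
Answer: 117612/7 ≈ 16802.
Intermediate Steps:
u = 121 (u = 11² = 121)
(((W(-3)*(-2))*6)*u)*81 = (((-2/(-4 - 3))*6)*121)*81 = (((-2/(-7))*6)*121)*81 = ((-⅐*(-2)*6)*121)*81 = (((2/7)*6)*121)*81 = ((12/7)*121)*81 = (1452/7)*81 = 117612/7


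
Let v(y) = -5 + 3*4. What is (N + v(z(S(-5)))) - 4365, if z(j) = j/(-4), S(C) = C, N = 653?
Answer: -3705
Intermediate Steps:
z(j) = -j/4 (z(j) = j*(-¼) = -j/4)
v(y) = 7 (v(y) = -5 + 12 = 7)
(N + v(z(S(-5)))) - 4365 = (653 + 7) - 4365 = 660 - 4365 = -3705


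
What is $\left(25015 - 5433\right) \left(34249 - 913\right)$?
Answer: $652785552$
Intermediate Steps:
$\left(25015 - 5433\right) \left(34249 - 913\right) = 19582 \cdot 33336 = 652785552$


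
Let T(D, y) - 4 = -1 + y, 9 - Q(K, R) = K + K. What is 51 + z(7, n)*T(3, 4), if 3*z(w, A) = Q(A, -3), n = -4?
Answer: 272/3 ≈ 90.667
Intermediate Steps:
Q(K, R) = 9 - 2*K (Q(K, R) = 9 - (K + K) = 9 - 2*K)
z(w, A) = 3 - 2*A/3 (z(w, A) = (9 - 2*A)/3 = 3 - 2*A/3)
T(D, y) = 3 + y (T(D, y) = 4 + (-1 + y) = 3 + y)
51 + z(7, n)*T(3, 4) = 51 + (3 - ⅔*(-4))*(3 + 4) = 51 + (3 + 8/3)*7 = 51 + (17/3)*7 = 51 + 119/3 = 272/3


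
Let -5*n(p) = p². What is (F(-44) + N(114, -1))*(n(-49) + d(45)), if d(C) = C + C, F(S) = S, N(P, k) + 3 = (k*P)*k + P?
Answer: -353131/5 ≈ -70626.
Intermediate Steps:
N(P, k) = -3 + P + P*k² (N(P, k) = -3 + ((k*P)*k + P) = -3 + ((P*k)*k + P) = -3 + (P*k² + P) = -3 + (P + P*k²) = -3 + P + P*k²)
n(p) = -p²/5
d(C) = 2*C
(F(-44) + N(114, -1))*(n(-49) + d(45)) = (-44 + (-3 + 114 + 114*(-1)²))*(-⅕*(-49)² + 2*45) = (-44 + (-3 + 114 + 114*1))*(-⅕*2401 + 90) = (-44 + (-3 + 114 + 114))*(-2401/5 + 90) = (-44 + 225)*(-1951/5) = 181*(-1951/5) = -353131/5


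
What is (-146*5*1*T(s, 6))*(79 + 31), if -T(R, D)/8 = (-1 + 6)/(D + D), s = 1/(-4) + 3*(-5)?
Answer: 803000/3 ≈ 2.6767e+5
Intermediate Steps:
s = -61/4 (s = -1/4 - 15 = -61/4 ≈ -15.250)
T(R, D) = -20/D (T(R, D) = -8*(-1 + 6)/(D + D) = -8*5/(2*D) = -8*1/(2*D)*5 = -20/D)
(-146*5*1*T(s, 6))*(79 + 31) = (-146*5*1*(-20/6))*(79 + 31) = -730*(-20*1/6)*110 = -730*(-10)/3*110 = -146*(-50/3)*110 = (7300/3)*110 = 803000/3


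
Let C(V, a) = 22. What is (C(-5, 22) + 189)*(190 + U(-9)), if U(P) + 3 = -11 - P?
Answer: 39035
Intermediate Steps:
U(P) = -14 - P (U(P) = -3 + (-11 - P) = -14 - P)
(C(-5, 22) + 189)*(190 + U(-9)) = (22 + 189)*(190 + (-14 - 1*(-9))) = 211*(190 + (-14 + 9)) = 211*(190 - 5) = 211*185 = 39035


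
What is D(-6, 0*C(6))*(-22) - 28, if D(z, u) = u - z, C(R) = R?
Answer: -160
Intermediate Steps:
D(-6, 0*C(6))*(-22) - 28 = (0*6 - 1*(-6))*(-22) - 28 = (0 + 6)*(-22) - 28 = 6*(-22) - 28 = -132 - 28 = -160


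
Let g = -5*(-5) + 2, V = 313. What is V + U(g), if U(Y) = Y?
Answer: 340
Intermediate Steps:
g = 27 (g = 25 + 2 = 27)
V + U(g) = 313 + 27 = 340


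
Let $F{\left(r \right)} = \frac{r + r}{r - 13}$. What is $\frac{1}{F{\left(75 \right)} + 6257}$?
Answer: $\frac{31}{194042} \approx 0.00015976$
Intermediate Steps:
$F{\left(r \right)} = \frac{2 r}{-13 + r}$
$\frac{1}{F{\left(75 \right)} + 6257} = \frac{1}{2 \cdot 75 \frac{1}{-13 + 75} + 6257} = \frac{1}{2 \cdot 75 \cdot \frac{1}{62} + 6257} = \frac{1}{\frac{75}{31} + 6257} = \frac{1}{\frac{194042}{31}} = \frac{31}{194042}$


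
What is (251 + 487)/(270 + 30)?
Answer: 123/50 ≈ 2.4600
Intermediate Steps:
(251 + 487)/(270 + 30) = 738/300 = 738*(1/300) = 123/50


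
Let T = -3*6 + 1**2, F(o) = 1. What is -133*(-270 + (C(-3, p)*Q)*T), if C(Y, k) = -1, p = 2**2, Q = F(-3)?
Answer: 33649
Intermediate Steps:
Q = 1
p = 4
T = -17 (T = -18 + 1 = -17)
-133*(-270 + (C(-3, p)*Q)*T) = -133*(-270 - 1*1*(-17)) = -133*(-270 - 1*(-17)) = -133*(-270 + 17) = -133*(-253) = 33649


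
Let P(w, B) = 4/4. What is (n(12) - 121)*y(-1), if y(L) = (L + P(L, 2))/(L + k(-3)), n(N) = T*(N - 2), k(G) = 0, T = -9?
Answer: 0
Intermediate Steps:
n(N) = 18 - 9*N (n(N) = -9*(N - 2) = -9*(-2 + N) = 18 - 9*N)
P(w, B) = 1 (P(w, B) = 4*(1/4) = 1)
y(L) = (1 + L)/L (y(L) = (L + 1)/(L + 0) = (1 + L)/L)
(n(12) - 121)*y(-1) = ((18 - 9*12) - 121)*((1 - 1)/(-1)) = ((18 - 108) - 121)*(-1*0) = (-90 - 121)*0 = -211*0 = 0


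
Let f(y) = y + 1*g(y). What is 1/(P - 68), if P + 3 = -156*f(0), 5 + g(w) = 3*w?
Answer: 1/709 ≈ 0.0014104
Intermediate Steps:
g(w) = -5 + 3*w
f(y) = -5 + 4*y (f(y) = y + 1*(-5 + 3*y) = y + (-5 + 3*y) = -5 + 4*y)
P = 777 (P = -3 - 156*(-5 + 4*0) = -3 - 156*(-5 + 0) = -3 - 156*(-5) = -3 + 780 = 777)
1/(P - 68) = 1/(777 - 68) = 1/709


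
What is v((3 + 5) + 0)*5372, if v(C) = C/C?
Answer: 5372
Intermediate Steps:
v(C) = 1
v((3 + 5) + 0)*5372 = 1*5372 = 5372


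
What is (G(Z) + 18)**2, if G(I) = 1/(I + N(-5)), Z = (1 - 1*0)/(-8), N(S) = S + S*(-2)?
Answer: 504100/1521 ≈ 331.43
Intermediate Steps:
N(S) = -S (N(S) = S - 2*S = -S)
Z = -1/8 (Z = (1 + 0)*(-1/8) = 1*(-1/8) = -1/8 ≈ -0.12500)
G(I) = 1/(5 + I) (G(I) = 1/(I - 1*(-5)) = 1/(I + 5) = 1/(5 + I))
(G(Z) + 18)**2 = (1/(5 - 1/8) + 18)**2 = (1/(39/8) + 18)**2 = (8/39 + 18)**2 = (710/39)**2 = 504100/1521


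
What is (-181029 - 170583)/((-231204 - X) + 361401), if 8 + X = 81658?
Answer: -351612/48547 ≈ -7.2427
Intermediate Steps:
X = 81650 (X = -8 + 81658 = 81650)
(-181029 - 170583)/((-231204 - X) + 361401) = (-181029 - 170583)/((-231204 - 1*81650) + 361401) = -351612/((-231204 - 81650) + 361401) = -351612/(-312854 + 361401) = -351612/48547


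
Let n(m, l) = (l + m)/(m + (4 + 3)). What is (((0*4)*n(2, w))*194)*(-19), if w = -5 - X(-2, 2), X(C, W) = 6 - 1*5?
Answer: 0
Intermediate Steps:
X(C, W) = 1 (X(C, W) = 6 - 5 = 1)
w = -6 (w = -5 - 1*1 = -5 - 1 = -6)
n(m, l) = (l + m)/(7 + m) (n(m, l) = (l + m)/(m + 7) = (l + m)/(7 + m))
(((0*4)*n(2, w))*194)*(-19) = (((0*4)*((-6 + 2)/(7 + 2)))*194)*(-19) = ((0*(-4/9))*194)*(-19) = (0*194)*(-19) = 0*(-19) = 0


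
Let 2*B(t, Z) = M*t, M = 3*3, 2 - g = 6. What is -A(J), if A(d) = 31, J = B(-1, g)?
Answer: -31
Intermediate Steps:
g = -4 (g = 2 - 1*6 = 2 - 6 = -4)
M = 9
B(t, Z) = 9*t/2 (B(t, Z) = (9*t)/2 = 9*t/2)
J = -9/2 (J = (9/2)*(-1) = -9/2 ≈ -4.5000)
-A(J) = -1*31 = -31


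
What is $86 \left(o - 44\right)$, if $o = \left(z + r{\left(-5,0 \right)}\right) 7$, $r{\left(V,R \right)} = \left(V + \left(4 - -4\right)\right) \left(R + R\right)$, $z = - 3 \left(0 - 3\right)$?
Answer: $1634$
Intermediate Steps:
$z = 9$ ($z = \left(-3\right) \left(-3\right) = 9$)
$r{\left(V,R \right)} = 2 R \left(8 + V\right)$ ($r{\left(V,R \right)} = \left(V + \left(4 + 4\right)\right) 2 R = \left(V + 8\right) 2 R = \left(8 + V\right) 2 R = 2 R \left(8 + V\right)$)
$o = 63$ ($o = \left(9 + 2 \cdot 0 \left(8 - 5\right)\right) 7 = \left(9 + 2 \cdot 0 \cdot 3\right) 7 = \left(9 + 0\right) 7 = 9 \cdot 7 = 63$)
$86 \left(o - 44\right) = 86 \left(63 - 44\right) = 86 \cdot 19 = 1634$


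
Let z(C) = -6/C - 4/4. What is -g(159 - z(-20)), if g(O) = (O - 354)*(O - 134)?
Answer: 499351/100 ≈ 4993.5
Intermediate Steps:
z(C) = -1 - 6/C (z(C) = -6/C - 4*1/4 = -6/C - 1 = -1 - 6/C)
g(O) = (-354 + O)*(-134 + O)
-g(159 - z(-20)) = -(47436 + (159 - (-6 - 1*(-20))/(-20))**2 - 488*(159 - (-6 - 1*(-20))/(-20))) = -(47436 + (159 - (-1)*(-6 + 20)/20)**2 - 488*(159 - (-1)*(-6 + 20)/20)) = -(47436 + (159 - (-1)*14/20)**2 - 488*(159 - (-1)*14/20)) = -(47436 + (159 - 1*(-7/10))**2 - 488*(159 - 1*(-7/10))) = -(47436 + (159 + 7/10)**2 - 488*(159 + 7/10)) = -(47436 + (1597/10)**2 - 488*1597/10) = -(47436 + 2550409/100 - 389668/5) = -1*(-499351/100) = 499351/100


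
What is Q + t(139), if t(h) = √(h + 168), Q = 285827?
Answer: 285827 + √307 ≈ 2.8584e+5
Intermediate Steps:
t(h) = √(168 + h)
Q + t(139) = 285827 + √(168 + 139) = 285827 + √307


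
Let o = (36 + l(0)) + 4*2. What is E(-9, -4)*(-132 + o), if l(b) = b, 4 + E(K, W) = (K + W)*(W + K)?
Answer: -14520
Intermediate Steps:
E(K, W) = -4 + (K + W)**2 (E(K, W) = -4 + (K + W)*(W + K) = -4 + (K + W)*(K + W) = -4 + (K + W)**2)
o = 44 (o = (36 + 0) + 4*2 = 36 + 8 = 44)
E(-9, -4)*(-132 + o) = (-4 + (-9 - 4)**2)*(-132 + 44) = (-4 + (-13)**2)*(-88) = (-4 + 169)*(-88) = 165*(-88) = -14520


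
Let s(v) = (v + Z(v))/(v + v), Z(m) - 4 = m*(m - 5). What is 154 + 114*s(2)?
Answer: 154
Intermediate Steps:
Z(m) = 4 + m*(-5 + m) (Z(m) = 4 + m*(m - 5) = 4 + m*(-5 + m))
s(v) = (4 + v² - 4*v)/(2*v) (s(v) = (v + (4 + v² - 5*v))/(v + v) = (4 + v² - 4*v)/((2*v)) = (4 + v² - 4*v)*(1/(2*v)) = (4 + v² - 4*v)/(2*v))
154 + 114*s(2) = 154 + 114*(-2 + (½)*2 + 2/2) = 154 + 114*(-2 + 1 + 2*(½)) = 154 + 114*(-2 + 1 + 1) = 154 + 114*0 = 154 + 0 = 154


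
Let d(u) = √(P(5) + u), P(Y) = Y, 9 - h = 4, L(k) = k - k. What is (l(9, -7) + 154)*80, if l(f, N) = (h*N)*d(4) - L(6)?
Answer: 3920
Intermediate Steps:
L(k) = 0
h = 5 (h = 9 - 1*4 = 9 - 4 = 5)
d(u) = √(5 + u)
l(f, N) = 15*N (l(f, N) = (5*N)*√(5 + 4) - 1*0 = (5*N)*√9 + 0 = (5*N)*3 + 0 = 15*N + 0 = 15*N)
(l(9, -7) + 154)*80 = (15*(-7) + 154)*80 = (-105 + 154)*80 = 49*80 = 3920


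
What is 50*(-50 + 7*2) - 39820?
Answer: -41620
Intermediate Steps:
50*(-50 + 7*2) - 39820 = 50*(-50 + 14) - 39820 = 50*(-36) - 39820 = -1800 - 39820 = -41620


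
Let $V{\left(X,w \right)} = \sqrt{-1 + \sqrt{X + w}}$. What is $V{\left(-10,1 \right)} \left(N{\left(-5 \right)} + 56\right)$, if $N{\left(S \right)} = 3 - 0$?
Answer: $59 \sqrt{-1 + 3 i} \approx 61.347 + 85.114 i$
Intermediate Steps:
$N{\left(S \right)} = 3$ ($N{\left(S \right)} = 3 + 0 = 3$)
$V{\left(-10,1 \right)} \left(N{\left(-5 \right)} + 56\right) = \sqrt{-1 + \sqrt{-10 + 1}} \left(3 + 56\right) = \sqrt{-1 + \sqrt{-9}} \cdot 59 = \sqrt{-1 + 3 i} 59 = 59 \sqrt{-1 + 3 i}$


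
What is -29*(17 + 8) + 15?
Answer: -710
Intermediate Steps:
-29*(17 + 8) + 15 = -29*25 + 15 = -725 + 15 = -710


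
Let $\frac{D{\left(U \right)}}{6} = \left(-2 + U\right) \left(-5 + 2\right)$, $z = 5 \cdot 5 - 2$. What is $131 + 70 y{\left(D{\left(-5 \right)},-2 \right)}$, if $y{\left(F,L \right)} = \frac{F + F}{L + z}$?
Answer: $971$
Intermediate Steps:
$z = 23$ ($z = 25 - 2 = 23$)
$D{\left(U \right)} = 36 - 18 U$ ($D{\left(U \right)} = 6 \left(-2 + U\right) \left(-5 + 2\right) = 6 \left(-2 + U\right) \left(-3\right) = 6 \left(6 - 3 U\right) = 36 - 18 U$)
$y{\left(F,L \right)} = \frac{2 F}{23 + L}$ ($y{\left(F,L \right)} = \frac{F + F}{L + 23} = \frac{2 F}{23 + L}$)
$131 + 70 y{\left(D{\left(-5 \right)},-2 \right)} = 131 + 70 \frac{2 \left(36 - -90\right)}{23 - 2} = 131 + 70 \frac{2 \left(36 + 90\right)}{21} = 131 + 70 \cdot 2 \cdot 126 \cdot \frac{1}{21} = 131 + 70 \cdot 12 = 131 + 840 = 971$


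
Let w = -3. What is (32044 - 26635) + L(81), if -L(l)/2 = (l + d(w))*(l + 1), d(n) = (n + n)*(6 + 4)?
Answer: 1965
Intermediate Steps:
d(n) = 20*n (d(n) = (2*n)*10 = 20*n)
L(l) = -2*(1 + l)*(-60 + l) (L(l) = -2*(l + 20*(-3))*(l + 1) = -2*(l - 60)*(1 + l) = -2*(-60 + l)*(1 + l) = -2*(1 + l)*(-60 + l))
(32044 - 26635) + L(81) = (32044 - 26635) + (120 - 2*81**2 + 118*81) = 5409 + (120 - 2*6561 + 9558) = 5409 + (120 - 13122 + 9558) = 5409 - 3444 = 1965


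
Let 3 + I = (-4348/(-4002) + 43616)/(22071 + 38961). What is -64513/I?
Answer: 3939326094708/139548653 ≈ 28229.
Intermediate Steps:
I = -139548653/61062516 (I = -3 + (-4348/(-4002) + 43616)/(22071 + 38961) = -3 + (-4348*(-1/4002) + 43616)/61032 = -3 + (2174/2001 + 43616)*(1/61032) = -3 + (87277790/2001)*(1/61032) = -3 + 43638895/61062516 = -139548653/61062516 ≈ -2.2853)
-64513/I = -64513/(-139548653/61062516) = -64513*(-61062516/139548653) = 3939326094708/139548653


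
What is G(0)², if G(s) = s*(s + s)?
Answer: 0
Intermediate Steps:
G(s) = 2*s² (G(s) = s*(2*s) = 2*s²)
G(0)² = (2*0²)² = (2*0)² = 0² = 0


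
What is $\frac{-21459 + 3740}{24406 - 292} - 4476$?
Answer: $- \frac{107951983}{24114} \approx -4476.7$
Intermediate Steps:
$\frac{-21459 + 3740}{24406 - 292} - 4476 = - \frac{17719}{24114} - 4476 = - \frac{107951983}{24114}$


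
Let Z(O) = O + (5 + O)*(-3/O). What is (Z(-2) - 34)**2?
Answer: 3969/4 ≈ 992.25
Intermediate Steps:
Z(O) = O - 3*(5 + O)/O
(Z(-2) - 34)**2 = ((-3 - 2 - 15/(-2)) - 34)**2 = ((-3 - 2 - 15*(-1/2)) - 34)**2 = ((-3 - 2 + 15/2) - 34)**2 = (5/2 - 34)**2 = (-63/2)**2 = 3969/4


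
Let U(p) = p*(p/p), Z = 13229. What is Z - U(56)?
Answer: 13173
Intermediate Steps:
U(p) = p (U(p) = p*1 = p)
Z - U(56) = 13229 - 1*56 = 13229 - 56 = 13173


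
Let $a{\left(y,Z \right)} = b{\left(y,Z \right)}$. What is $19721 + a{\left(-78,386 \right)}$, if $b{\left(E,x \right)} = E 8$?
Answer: $19097$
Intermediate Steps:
$b{\left(E,x \right)} = 8 E$
$a{\left(y,Z \right)} = 8 y$
$19721 + a{\left(-78,386 \right)} = 19721 + 8 \left(-78\right) = 19721 - 624 = 19097$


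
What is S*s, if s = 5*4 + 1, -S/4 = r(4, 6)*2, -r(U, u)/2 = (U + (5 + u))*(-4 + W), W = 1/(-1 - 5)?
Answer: -21000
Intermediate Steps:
W = -1/6 (W = 1/(-6) = -1/6 ≈ -0.16667)
r(U, u) = 125/3 + 25*U/3 + 25*u/3 (r(U, u) = -2*(U + (5 + u))*(-4 - 1/6) = -2*(5 + U + u)*(-25)/6 = -2*(-125/6 - 25*U/6 - 25*u/6) = 125/3 + 25*U/3 + 25*u/3)
S = -1000 (S = -4*(125/3 + (25/3)*4 + (25/3)*6)*2 = -4*(125/3 + 100/3 + 50)*2 = -500*2 = -4*250 = -1000)
s = 21 (s = 20 + 1 = 21)
S*s = -1000*21 = -21000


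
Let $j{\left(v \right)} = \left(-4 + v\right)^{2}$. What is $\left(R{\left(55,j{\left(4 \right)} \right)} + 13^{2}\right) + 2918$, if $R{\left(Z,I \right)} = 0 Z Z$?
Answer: $3087$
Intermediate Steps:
$R{\left(Z,I \right)} = 0$ ($R{\left(Z,I \right)} = 0 Z = 0$)
$\left(R{\left(55,j{\left(4 \right)} \right)} + 13^{2}\right) + 2918 = \left(0 + 13^{2}\right) + 2918 = \left(0 + 169\right) + 2918 = 169 + 2918 = 3087$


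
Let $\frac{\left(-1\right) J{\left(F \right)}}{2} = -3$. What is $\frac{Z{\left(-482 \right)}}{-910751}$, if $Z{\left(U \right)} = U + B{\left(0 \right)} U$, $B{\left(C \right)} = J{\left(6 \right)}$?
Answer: $\frac{3374}{910751} \approx 0.0037046$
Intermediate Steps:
$J{\left(F \right)} = 6$ ($J{\left(F \right)} = \left(-2\right) \left(-3\right) = 6$)
$B{\left(C \right)} = 6$
$Z{\left(U \right)} = 7 U$ ($Z{\left(U \right)} = U + 6 U = 7 U$)
$\frac{Z{\left(-482 \right)}}{-910751} = \frac{7 \left(-482\right)}{-910751} = \left(-3374\right) \left(- \frac{1}{910751}\right) = \frac{3374}{910751}$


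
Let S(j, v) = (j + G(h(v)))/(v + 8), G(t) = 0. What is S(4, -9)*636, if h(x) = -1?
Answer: -2544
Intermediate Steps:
S(j, v) = j/(8 + v) (S(j, v) = (j + 0)/(v + 8) = j/(8 + v))
S(4, -9)*636 = (4/(8 - 9))*636 = (4/(-1))*636 = (4*(-1))*636 = -4*636 = -2544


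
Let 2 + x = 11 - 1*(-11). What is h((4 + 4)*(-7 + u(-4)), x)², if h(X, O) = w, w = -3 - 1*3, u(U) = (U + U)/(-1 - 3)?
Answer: 36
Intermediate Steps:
x = 20 (x = -2 + (11 - 1*(-11)) = -2 + (11 + 11) = -2 + 22 = 20)
u(U) = -U/2 (u(U) = (2*U)/(-4) = (2*U)*(-¼) = -U/2)
w = -6 (w = -3 - 3 = -6)
h(X, O) = -6
h((4 + 4)*(-7 + u(-4)), x)² = (-6)² = 36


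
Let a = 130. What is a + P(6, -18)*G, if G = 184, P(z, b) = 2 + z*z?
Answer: 7122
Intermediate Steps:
P(z, b) = 2 + z**2
a + P(6, -18)*G = 130 + (2 + 6**2)*184 = 130 + (2 + 36)*184 = 130 + 38*184 = 130 + 6992 = 7122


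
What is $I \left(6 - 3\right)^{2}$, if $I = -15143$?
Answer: $-136287$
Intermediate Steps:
$I \left(6 - 3\right)^{2} = - 15143 \left(6 - 3\right)^{2} = - 15143 \cdot 3^{2} = \left(-15143\right) 9 = -136287$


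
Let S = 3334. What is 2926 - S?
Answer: -408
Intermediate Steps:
2926 - S = 2926 - 1*3334 = 2926 - 3334 = -408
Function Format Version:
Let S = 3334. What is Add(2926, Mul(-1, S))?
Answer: -408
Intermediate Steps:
Add(2926, Mul(-1, S)) = Add(2926, Mul(-1, 3334)) = Add(2926, -3334) = -408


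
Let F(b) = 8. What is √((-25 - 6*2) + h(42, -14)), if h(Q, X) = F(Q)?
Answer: I*√29 ≈ 5.3852*I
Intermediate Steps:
h(Q, X) = 8
√((-25 - 6*2) + h(42, -14)) = √((-25 - 6*2) + 8) = √((-25 - 12) + 8) = √(-37 + 8) = √(-29) = I*√29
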